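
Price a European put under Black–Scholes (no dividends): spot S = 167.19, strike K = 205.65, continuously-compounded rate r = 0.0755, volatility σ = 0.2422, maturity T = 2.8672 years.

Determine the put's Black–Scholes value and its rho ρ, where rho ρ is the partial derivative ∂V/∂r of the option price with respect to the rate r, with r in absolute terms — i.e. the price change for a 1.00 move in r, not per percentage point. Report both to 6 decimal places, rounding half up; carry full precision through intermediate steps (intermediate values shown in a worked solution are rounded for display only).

price = 26.258763
ρ = -271.736105

σ√T = 0.2422·√2.8672 = 0.410113
d₁ = (ln(S/K) + (r+σ²/2)T) / (σ√T) = (ln(167.19/205.65) + (0.0755+0.2422²/2)·2.8672) / 0.410113 = (-0.207045 + 0.300570) / 0.410113 = 0.228047
d₂ = d₁ − σ√T = 0.228047 − 0.410113 = -0.182066
e^{−rT} = e^{−0.0755·2.8672} = 0.805354
N(−d₁) = 0.409805,  N(−d₂) = 0.572234
Put price V = K·e^{−rT}·N(−d₂) − S·N(−d₁) = 94.774032 − 68.515269 = 26.258763
ρ = −K·T·e^{−rT}·N(−d₂) = -271.736105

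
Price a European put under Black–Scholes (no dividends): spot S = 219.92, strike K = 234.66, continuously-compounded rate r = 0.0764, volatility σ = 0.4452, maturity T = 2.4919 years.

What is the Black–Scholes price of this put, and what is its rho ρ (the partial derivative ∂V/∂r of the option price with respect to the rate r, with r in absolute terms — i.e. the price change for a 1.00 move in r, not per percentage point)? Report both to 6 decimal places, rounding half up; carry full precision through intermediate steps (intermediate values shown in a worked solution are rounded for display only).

price = 44.746488
ρ = -274.848296

σ√T = 0.4452·√2.4919 = 0.702782
d₁ = (ln(S/K) + (r+σ²/2)T) / (σ√T) = (ln(219.92/234.66) + (0.0764+0.4452²/2)·2.4919) / 0.702782 = (-0.064874 + 0.437332) / 0.702782 = 0.529977
d₂ = d₁ − σ√T = 0.529977 − 0.702782 = -0.172804
e^{−rT} = e^{−0.0764·2.4919} = 0.826644
N(−d₁) = 0.298064,  N(−d₂) = 0.568597
Put price V = K·e^{−rT}·N(−d₂) − S·N(−d₁) = 110.296680 − 65.550192 = 44.746488
ρ = −K·T·e^{−rT}·N(−d₂) = -274.848296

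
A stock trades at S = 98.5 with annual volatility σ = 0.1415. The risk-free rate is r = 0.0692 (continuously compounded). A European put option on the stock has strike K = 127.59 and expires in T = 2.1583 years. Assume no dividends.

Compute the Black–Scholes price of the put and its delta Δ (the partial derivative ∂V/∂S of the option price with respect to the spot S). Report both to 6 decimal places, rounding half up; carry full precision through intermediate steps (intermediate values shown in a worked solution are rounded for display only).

price = 15.482050
Δ = -0.663626

σ√T = 0.1415·√2.1583 = 0.207880
d₁ = (ln(S/K) + (r+σ²/2)T) / (σ√T) = (ln(98.5/127.59) + (0.0692+0.1415²/2)·2.1583) / 0.207880 = (-0.258765 + 0.170961) / 0.207880 = -0.422379
d₂ = d₁ − σ√T = -0.422379 − 0.207880 = -0.630259
e^{−rT} = e^{−0.0692·2.1583} = 0.861264
N(−d₁) = 0.663626,  N(−d₂) = 0.735737
Put price V = K·e^{−rT}·N(−d₂) − S·N(−d₁) = 80.849192 − 65.367142 = 15.482050
Δ = −N(−d₁) = -0.663626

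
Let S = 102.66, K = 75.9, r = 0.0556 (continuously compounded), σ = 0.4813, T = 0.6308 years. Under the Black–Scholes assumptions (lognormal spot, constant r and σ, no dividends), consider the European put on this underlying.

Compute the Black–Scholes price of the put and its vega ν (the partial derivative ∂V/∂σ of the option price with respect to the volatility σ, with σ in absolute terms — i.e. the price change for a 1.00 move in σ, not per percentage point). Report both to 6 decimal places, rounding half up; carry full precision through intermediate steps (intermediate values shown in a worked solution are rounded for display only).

σ√T = 0.4813·√0.6308 = 0.382263
d₁ = (ln(S/K) + (r+σ²/2)T) / (σ√T) = (ln(102.66/75.9) + (0.0556+0.4813²/2)·0.6308) / 0.382263 = (0.302006 + 0.108135) / 0.382263 = 1.072929
d₂ = d₁ − σ√T = 1.072929 − 0.382263 = 0.690667
e^{−rT} = e^{−0.0556·0.6308} = 0.965535
N(−d₁) = 0.141651,  N(−d₂) = 0.244887
Put price V = K·e^{−rT}·N(−d₂) − S·N(−d₁) = 17.946367 − 14.541933 = 3.404434
φ(d₁) = (1/√(2π))·e^{−d₁²/2} = 0.224355
ν = S·φ(d₁)·√T = 18.292884

price = 3.404434
ν = 18.292884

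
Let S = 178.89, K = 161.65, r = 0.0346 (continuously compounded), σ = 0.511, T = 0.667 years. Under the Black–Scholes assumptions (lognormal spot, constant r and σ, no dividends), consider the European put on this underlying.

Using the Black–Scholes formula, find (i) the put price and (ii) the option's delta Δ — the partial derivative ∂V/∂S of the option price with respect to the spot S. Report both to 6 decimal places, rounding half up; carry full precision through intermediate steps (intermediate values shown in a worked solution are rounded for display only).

σ√T = 0.511·√0.667 = 0.417334
d₁ = (ln(S/K) + (r+σ²/2)T) / (σ√T) = (ln(178.89/161.65) + (0.0346+0.511²/2)·0.667) / 0.417334 = (0.101338 + 0.110162) / 0.417334 = 0.506787
d₂ = d₁ − σ√T = 0.506787 − 0.417334 = 0.089453
e^{−rT} = e^{−0.0346·0.667} = 0.977186
N(−d₁) = 0.306152,  N(−d₂) = 0.464361
Put price V = K·e^{−rT}·N(−d₂) − S·N(−d₁) = 73.351421 − 54.767530 = 18.583891
Δ = −N(−d₁) = -0.306152

price = 18.583891
Δ = -0.306152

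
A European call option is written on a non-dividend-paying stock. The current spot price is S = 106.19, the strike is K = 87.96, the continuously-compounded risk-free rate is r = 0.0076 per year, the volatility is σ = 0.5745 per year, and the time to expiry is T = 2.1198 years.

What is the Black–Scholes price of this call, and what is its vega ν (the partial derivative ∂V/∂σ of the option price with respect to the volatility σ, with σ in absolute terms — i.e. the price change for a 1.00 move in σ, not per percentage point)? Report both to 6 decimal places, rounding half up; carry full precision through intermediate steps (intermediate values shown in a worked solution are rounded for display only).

price = 41.935344
ν = 49.520827

σ√T = 0.5745·√2.1198 = 0.836445
d₁ = (ln(S/K) + (r+σ²/2)T) / (σ√T) = (ln(106.19/87.96) + (0.0076+0.5745²/2)·2.1198) / 0.836445 = (0.188348 + 0.365931) / 0.836445 = 0.662660
d₂ = d₁ − σ√T = 0.662660 − 0.836445 = -0.173785
e^{−rT} = e^{−0.0076·2.1198} = 0.984019
N(d₁) = 0.746226,  N(d₂) = 0.431017
Call price V = S·N(d₁) − K·e^{−rT}·N(d₂) = 79.241712 − 37.306368 = 41.935344
φ(d₁) = (1/√(2π))·e^{−d₁²/2} = 0.320300
ν = S·φ(d₁)·√T = 49.520827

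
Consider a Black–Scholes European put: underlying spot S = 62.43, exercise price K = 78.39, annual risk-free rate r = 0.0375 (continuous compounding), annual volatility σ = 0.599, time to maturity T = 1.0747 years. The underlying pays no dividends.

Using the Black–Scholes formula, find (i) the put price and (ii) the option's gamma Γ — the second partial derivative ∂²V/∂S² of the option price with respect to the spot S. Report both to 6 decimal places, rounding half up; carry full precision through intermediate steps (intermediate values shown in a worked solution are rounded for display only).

σ√T = 0.599·√1.0747 = 0.620970
d₁ = (ln(S/K) + (r+σ²/2)T) / (σ√T) = (ln(62.43/78.39) + (0.0375+0.599²/2)·1.0747) / 0.620970 = (-0.227650 + 0.233103) / 0.620970 = 0.008781
d₂ = d₁ − σ√T = 0.008781 − 0.620970 = -0.612189
e^{−rT} = e^{−0.0375·1.0747} = 0.960500
N(−d₁) = 0.496497,  N(−d₂) = 0.729794
Put price V = K·e^{−rT}·N(−d₂) − S·N(−d₁) = 54.948792 − 30.996312 = 23.952480
φ(d₁) = (1/√(2π))·e^{−d₁²/2} = 0.398927
Γ = φ(d₁) / (S·σ·√T) = 0.010290

price = 23.952480
Γ = 0.010290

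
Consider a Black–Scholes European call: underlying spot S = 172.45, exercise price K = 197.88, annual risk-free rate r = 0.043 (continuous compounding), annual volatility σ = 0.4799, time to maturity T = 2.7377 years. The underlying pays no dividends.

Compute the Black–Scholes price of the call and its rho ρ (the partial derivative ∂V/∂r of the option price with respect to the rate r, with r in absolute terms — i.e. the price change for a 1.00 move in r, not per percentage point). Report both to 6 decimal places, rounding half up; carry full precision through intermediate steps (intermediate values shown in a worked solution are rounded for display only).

price = 52.048236
ρ = 162.055758

σ√T = 0.4799·√2.7377 = 0.794042
d₁ = (ln(S/K) + (r+σ²/2)T) / (σ√T) = (ln(172.45/197.88) + (0.043+0.4799²/2)·2.7377) / 0.794042 = (-0.137553 + 0.432973) / 0.794042 = 0.372045
d₂ = d₁ − σ√T = 0.372045 − 0.794042 = -0.421998
e^{−rT} = e^{−0.043·2.7377} = 0.888944
N(d₁) = 0.645070,  N(d₂) = 0.336513
Call price V = S·N(d₁) − K·e^{−rT}·N(d₂) = 111.242362 − 59.194126 = 52.048236
ρ = K·T·e^{−rT}·N(d₂) = 162.055758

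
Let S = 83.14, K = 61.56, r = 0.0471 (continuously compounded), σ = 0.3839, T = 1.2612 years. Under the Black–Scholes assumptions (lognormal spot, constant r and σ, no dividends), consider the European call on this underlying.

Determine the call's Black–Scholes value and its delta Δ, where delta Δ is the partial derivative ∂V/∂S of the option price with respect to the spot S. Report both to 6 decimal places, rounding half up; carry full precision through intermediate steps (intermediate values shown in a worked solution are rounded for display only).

σ√T = 0.3839·√1.2612 = 0.431132
d₁ = (ln(S/K) + (r+σ²/2)T) / (σ√T) = (ln(83.14/61.56) + (0.0471+0.3839²/2)·1.2612) / 0.431132 = (0.300514 + 0.152340) / 0.431132 = 1.050383
d₂ = d₁ − σ√T = 1.050383 − 0.431132 = 0.619251
e^{−rT} = e^{−0.0471·1.2612} = 0.942327
N(d₁) = 0.853229,  N(d₂) = 0.732124
Call price V = S·N(d₁) − K·e^{−rT}·N(d₂) = 70.937453 − 42.470303 = 28.467151
Δ = N(d₁) = 0.853229

price = 28.467151
Δ = 0.853229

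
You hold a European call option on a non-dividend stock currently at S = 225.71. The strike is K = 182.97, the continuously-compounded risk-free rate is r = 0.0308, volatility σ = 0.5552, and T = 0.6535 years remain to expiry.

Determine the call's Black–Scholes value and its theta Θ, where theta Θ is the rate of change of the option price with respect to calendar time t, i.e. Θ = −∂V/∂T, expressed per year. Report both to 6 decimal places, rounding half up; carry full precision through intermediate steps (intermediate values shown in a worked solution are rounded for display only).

σ√T = 0.5552·√0.6535 = 0.448820
d₁ = (ln(S/K) + (r+σ²/2)T) / (σ√T) = (ln(225.71/182.97) + (0.0308+0.5552²/2)·0.6535) / 0.448820 = (0.209929 + 0.120848) / 0.448820 = 0.736991
d₂ = d₁ − σ√T = 0.736991 − 0.448820 = 0.288171
e^{−rT} = e^{−0.0308·0.6535} = 0.980073
N(d₁) = 0.769436,  N(d₂) = 0.613392
Call price V = S·N(d₁) − K·e^{−rT}·N(d₂) = 173.669414 − 109.995931 = 63.673483
φ(d₁) = (1/√(2π))·e^{−d₁²/2} = 0.304064
Θ = −S·φ(d₁)·σ/(2√T) − r·K·e^{−rT}·N(d₂) = −23.567461 − 3.387875 = -26.955335

price = 63.673483
Θ = -26.955335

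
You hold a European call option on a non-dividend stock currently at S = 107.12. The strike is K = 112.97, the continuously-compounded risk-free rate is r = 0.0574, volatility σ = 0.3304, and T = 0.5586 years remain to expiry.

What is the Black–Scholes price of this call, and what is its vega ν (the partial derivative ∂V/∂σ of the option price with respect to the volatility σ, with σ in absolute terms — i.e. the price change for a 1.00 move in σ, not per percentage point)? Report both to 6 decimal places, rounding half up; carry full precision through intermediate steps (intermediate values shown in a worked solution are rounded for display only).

σ√T = 0.3304·√0.5586 = 0.246939
d₁ = (ln(S/K) + (r+σ²/2)T) / (σ√T) = (ln(107.12/112.97) + (0.0574+0.3304²/2)·0.5586) / 0.246939 = (-0.053173 + 0.062553) / 0.246939 = 0.037987
d₂ = d₁ − σ√T = 0.037987 − 0.246939 = -0.208952
e^{−rT} = e^{−0.0574·0.5586} = 0.968445
N(d₁) = 0.515151,  N(d₂) = 0.417243
Call price V = S·N(d₁) − K·e^{−rT}·N(d₂) = 55.182991 − 45.648547 = 9.534444
φ(d₁) = (1/√(2π))·e^{−d₁²/2} = 0.398655
ν = S·φ(d₁)·√T = 31.916682

price = 9.534444
ν = 31.916682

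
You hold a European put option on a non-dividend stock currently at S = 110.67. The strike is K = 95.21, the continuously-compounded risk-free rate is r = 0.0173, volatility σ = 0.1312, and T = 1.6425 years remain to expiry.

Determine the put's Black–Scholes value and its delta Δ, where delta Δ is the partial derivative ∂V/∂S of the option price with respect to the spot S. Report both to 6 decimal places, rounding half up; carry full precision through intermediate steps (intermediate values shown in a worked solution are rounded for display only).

σ√T = 0.1312·√1.6425 = 0.168146
d₁ = (ln(S/K) + (r+σ²/2)T) / (σ√T) = (ln(110.67/95.21) + (0.0173+0.1312²/2)·1.6425) / 0.168146 = (0.150468 + 0.042552) / 0.168146 = 1.147929
d₂ = d₁ − σ√T = 1.147929 − 0.168146 = 0.979783
e^{−rT} = e^{−0.0173·1.6425} = 0.971985
N(−d₁) = 0.125499,  N(−d₂) = 0.163597
Put price V = K·e^{−rT}·N(−d₂) − S·N(−d₁) = 15.139674 − 13.888975 = 1.250699
Δ = −N(−d₁) = -0.125499

price = 1.250699
Δ = -0.125499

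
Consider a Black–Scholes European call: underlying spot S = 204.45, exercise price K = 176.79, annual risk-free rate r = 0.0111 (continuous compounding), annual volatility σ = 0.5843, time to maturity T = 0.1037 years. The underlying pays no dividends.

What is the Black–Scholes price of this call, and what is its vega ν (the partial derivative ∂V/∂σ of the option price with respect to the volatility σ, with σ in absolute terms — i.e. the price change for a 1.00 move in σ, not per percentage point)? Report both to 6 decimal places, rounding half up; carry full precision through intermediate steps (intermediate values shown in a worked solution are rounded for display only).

σ√T = 0.5843·√0.1037 = 0.188159
d₁ = (ln(S/K) + (r+σ²/2)T) / (σ√T) = (ln(204.45/176.79) + (0.0111+0.5843²/2)·0.1037) / 0.188159 = (0.145361 + 0.018853) / 0.188159 = 0.872739
d₂ = d₁ − σ√T = 0.872739 − 0.188159 = 0.684580
e^{−rT} = e^{−0.0111·0.1037} = 0.998850
N(d₁) = 0.808597,  N(d₂) = 0.753196
Call price V = S·N(d₁) − K·e^{−rT}·N(d₂) = 165.317739 − 133.004258 = 32.313481
φ(d₁) = (1/√(2π))·e^{−d₁²/2} = 0.272593
ν = S·φ(d₁)·√T = 17.946972

price = 32.313481
ν = 17.946972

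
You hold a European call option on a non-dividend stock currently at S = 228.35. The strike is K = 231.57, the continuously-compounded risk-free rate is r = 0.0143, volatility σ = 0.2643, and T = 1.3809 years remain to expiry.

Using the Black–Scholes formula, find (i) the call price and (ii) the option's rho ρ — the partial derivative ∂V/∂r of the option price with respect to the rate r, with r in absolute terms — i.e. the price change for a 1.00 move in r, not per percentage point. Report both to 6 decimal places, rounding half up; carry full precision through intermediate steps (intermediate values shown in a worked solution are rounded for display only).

price = 28.758393
ρ = 139.704230

σ√T = 0.2643·√1.3809 = 0.310583
d₁ = (ln(S/K) + (r+σ²/2)T) / (σ√T) = (ln(228.35/231.57) + (0.0143+0.2643²/2)·1.3809) / 0.310583 = (-0.014003 + 0.067978) / 0.310583 = 0.173787
d₂ = d₁ − σ√T = 0.173787 − 0.310583 = -0.136797
e^{−rT} = e^{−0.0143·1.3809} = 0.980447
N(d₁) = 0.568983,  N(d₂) = 0.445596
Call price V = S·N(d₁) − K·e^{−rT}·N(d₂) = 129.927362 − 101.168970 = 28.758393
ρ = K·T·e^{−rT}·N(d₂) = 139.704230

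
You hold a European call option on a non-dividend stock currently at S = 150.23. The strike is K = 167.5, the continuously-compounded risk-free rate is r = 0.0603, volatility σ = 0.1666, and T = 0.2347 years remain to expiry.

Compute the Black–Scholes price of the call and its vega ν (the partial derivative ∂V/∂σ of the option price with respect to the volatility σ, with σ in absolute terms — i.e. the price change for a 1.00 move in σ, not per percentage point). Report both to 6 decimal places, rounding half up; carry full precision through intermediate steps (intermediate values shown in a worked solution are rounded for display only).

σ√T = 0.1666·√0.2347 = 0.080711
d₁ = (ln(S/K) + (r+σ²/2)T) / (σ√T) = (ln(150.23/167.5) + (0.0603+0.1666²/2)·0.2347) / 0.080711 = (-0.108816 + 0.017410) / 0.080711 = -1.132518
d₂ = d₁ − σ√T = -1.132518 − 0.080711 = -1.213228
e^{−rT} = e^{−0.0603·0.2347} = 0.985947
N(d₁) = 0.128708,  N(d₂) = 0.112521
Call price V = S·N(d₁) − K·e^{−rT}·N(d₂) = 19.335872 − 18.582456 = 0.753415
φ(d₁) = (1/√(2π))·e^{−d₁²/2} = 0.210086
ν = S·φ(d₁)·√T = 15.290127

price = 0.753415
ν = 15.290127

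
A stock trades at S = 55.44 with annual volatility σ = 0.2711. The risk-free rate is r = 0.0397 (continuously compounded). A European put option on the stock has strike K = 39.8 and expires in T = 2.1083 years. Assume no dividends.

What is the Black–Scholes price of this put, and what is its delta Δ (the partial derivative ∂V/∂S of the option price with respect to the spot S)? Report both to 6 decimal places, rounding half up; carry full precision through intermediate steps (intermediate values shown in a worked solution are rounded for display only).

σ√T = 0.2711·√2.1083 = 0.393637
d₁ = (ln(S/K) + (r+σ²/2)T) / (σ√T) = (ln(55.44/39.8) + (0.0397+0.2711²/2)·2.1083) / 0.393637 = (0.331434 + 0.161174) / 0.393637 = 1.251430
d₂ = d₁ − σ√T = 1.251430 − 0.393637 = 0.857793
e^{−rT} = e^{−0.0397·2.1083} = 0.919708
N(−d₁) = 0.105389,  N(−d₂) = 0.195503
Put price V = K·e^{−rT}·N(−d₂) − S·N(−d₁) = 7.156275 − 5.842756 = 1.313519
Δ = −N(−d₁) = -0.105389

price = 1.313519
Δ = -0.105389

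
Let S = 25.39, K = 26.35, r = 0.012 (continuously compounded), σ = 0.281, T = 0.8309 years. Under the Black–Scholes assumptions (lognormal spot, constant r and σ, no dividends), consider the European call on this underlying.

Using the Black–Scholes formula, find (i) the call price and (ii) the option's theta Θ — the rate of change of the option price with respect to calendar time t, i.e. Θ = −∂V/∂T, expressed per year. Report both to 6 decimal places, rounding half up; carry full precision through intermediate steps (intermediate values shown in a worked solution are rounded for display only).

σ√T = 0.281·√0.8309 = 0.256142
d₁ = (ln(S/K) + (r+σ²/2)T) / (σ√T) = (ln(25.39/26.35) + (0.012+0.281²/2)·0.8309) / 0.256142 = (-0.037113 + 0.042775) / 0.256142 = 0.022106
d₂ = d₁ − σ√T = 0.022106 − 0.256142 = -0.234036
e^{−rT} = e^{−0.012·0.8309} = 0.990079
N(d₁) = 0.508818,  N(d₂) = 0.407479
Call price V = S·N(d₁) − K·e^{−rT}·N(d₂) = 12.918896 − 10.630534 = 2.288362
φ(d₁) = (1/√(2π))·e^{−d₁²/2} = 0.398845
Θ = −S·φ(d₁)·σ/(2√T) − r·K·e^{−rT}·N(d₂) = −1.560877 − 0.127566 = -1.688443

price = 2.288362
Θ = -1.688443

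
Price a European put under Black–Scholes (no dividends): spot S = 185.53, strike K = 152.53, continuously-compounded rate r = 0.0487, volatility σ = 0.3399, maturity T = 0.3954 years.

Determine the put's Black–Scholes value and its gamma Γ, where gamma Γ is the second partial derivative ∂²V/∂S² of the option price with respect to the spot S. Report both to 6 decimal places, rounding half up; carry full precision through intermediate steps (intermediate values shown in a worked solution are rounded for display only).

price = 2.919966
Γ = 0.005413

σ√T = 0.3399·√0.3954 = 0.213732
d₁ = (ln(S/K) + (r+σ²/2)T) / (σ√T) = (ln(185.53/152.53) + (0.0487+0.3399²/2)·0.3954) / 0.213732 = (0.195855 + 0.042097) / 0.213732 = 1.113319
d₂ = d₁ − σ√T = 1.113319 − 0.213732 = 0.899587
e^{−rT} = e^{−0.0487·0.3954} = 0.980928
N(−d₁) = 0.132786,  N(−d₂) = 0.184170
Put price V = K·e^{−rT}·N(−d₂) − S·N(−d₁) = 27.555685 − 24.635719 = 2.919966
φ(d₁) = (1/√(2π))·e^{−d₁²/2} = 0.214665
Γ = φ(d₁) / (S·σ·√T) = 0.005413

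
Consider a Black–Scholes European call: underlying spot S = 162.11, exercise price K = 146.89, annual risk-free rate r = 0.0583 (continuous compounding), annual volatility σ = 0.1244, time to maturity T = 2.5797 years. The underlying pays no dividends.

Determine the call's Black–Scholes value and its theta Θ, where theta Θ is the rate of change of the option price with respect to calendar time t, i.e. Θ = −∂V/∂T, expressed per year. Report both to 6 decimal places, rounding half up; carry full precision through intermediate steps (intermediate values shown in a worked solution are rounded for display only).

σ√T = 0.1244·√2.5797 = 0.199804
d₁ = (ln(S/K) + (r+σ²/2)T) / (σ√T) = (ln(162.11/146.89) + (0.0583+0.1244²/2)·2.5797) / 0.199804 = (0.098591 + 0.170357) / 0.199804 = 1.346059
d₂ = d₁ − σ√T = 1.346059 − 0.199804 = 1.146255
e^{−rT} = e^{−0.0583·2.5797} = 0.860367
N(d₁) = 0.910858,  N(d₂) = 0.874155
Call price V = S·N(d₁) − K·e^{−rT}·N(d₂) = 147.659237 − 110.475092 = 37.184145
φ(d₁) = (1/√(2π))·e^{−d₁²/2} = 0.161238
Θ = −S·φ(d₁)·σ/(2√T) − r·K·e^{−rT}·N(d₂) = −1.012236 − 6.440698 = -7.452934

price = 37.184145
Θ = -7.452934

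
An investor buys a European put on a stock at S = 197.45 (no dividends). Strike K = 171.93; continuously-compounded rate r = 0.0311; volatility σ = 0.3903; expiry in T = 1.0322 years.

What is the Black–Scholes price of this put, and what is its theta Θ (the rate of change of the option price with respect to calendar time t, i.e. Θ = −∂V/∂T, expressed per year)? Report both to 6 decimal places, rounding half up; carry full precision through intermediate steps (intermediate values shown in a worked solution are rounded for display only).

σ√T = 0.3903·√1.0322 = 0.396534
d₁ = (ln(S/K) + (r+σ²/2)T) / (σ√T) = (ln(197.45/171.93) + (0.0311+0.3903²/2)·1.0322) / 0.396534 = (0.138398 + 0.110721) / 0.396534 = 0.628241
d₂ = d₁ − σ√T = 0.628241 − 0.396534 = 0.231707
e^{−rT} = e^{−0.0311·1.0322} = 0.968408
N(−d₁) = 0.264923,  N(−d₂) = 0.408383
Put price V = K·e^{−rT}·N(−d₂) − S·N(−d₁) = 67.995094 − 52.309042 = 15.686052
φ(d₁) = (1/√(2π))·e^{−d₁²/2} = 0.327495
Θ = −S·φ(d₁)·σ/(2√T) + r·K·e^{−rT}·N(−d₂) = −12.420774 + 2.114647 = -10.306126

price = 15.686052
Θ = -10.306126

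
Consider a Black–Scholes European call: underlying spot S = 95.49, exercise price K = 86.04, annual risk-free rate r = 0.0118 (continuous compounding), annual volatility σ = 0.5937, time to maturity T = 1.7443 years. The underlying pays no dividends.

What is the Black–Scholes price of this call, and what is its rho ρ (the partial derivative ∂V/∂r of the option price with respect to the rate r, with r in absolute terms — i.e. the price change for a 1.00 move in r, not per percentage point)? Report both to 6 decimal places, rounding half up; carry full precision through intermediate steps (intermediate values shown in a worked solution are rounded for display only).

σ√T = 0.5937·√1.7443 = 0.784111
d₁ = (ln(S/K) + (r+σ²/2)T) / (σ√T) = (ln(95.49/86.04) + (0.0118+0.5937²/2)·1.7443) / 0.784111 = (0.104209 + 0.327998) / 0.784111 = 0.551206
d₂ = d₁ − σ√T = 0.551206 − 0.784111 = -0.232905
e^{−rT} = e^{−0.0118·1.7443} = 0.979628
N(d₁) = 0.709254,  N(d₂) = 0.407918
Call price V = S·N(d₁) − K·e^{−rT}·N(d₂) = 67.726657 − 34.382225 = 33.344432
ρ = K·T·e^{−rT}·N(d₂) = 59.972915

price = 33.344432
ρ = 59.972915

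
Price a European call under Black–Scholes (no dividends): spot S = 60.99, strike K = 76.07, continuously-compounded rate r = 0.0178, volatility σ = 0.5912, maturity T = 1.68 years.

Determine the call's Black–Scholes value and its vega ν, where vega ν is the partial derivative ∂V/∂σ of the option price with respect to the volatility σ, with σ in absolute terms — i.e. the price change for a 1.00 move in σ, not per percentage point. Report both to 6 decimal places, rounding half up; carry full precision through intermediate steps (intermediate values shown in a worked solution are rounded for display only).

σ√T = 0.5912·√1.68 = 0.766283
d₁ = (ln(S/K) + (r+σ²/2)T) / (σ√T) = (ln(60.99/76.07) + (0.0178+0.5912²/2)·1.68) / 0.766283 = (-0.220944 + 0.323499) / 0.766283 = 0.133834
d₂ = d₁ − σ√T = 0.133834 − 0.766283 = -0.632449
e^{−rT} = e^{−0.0178·1.68} = 0.970539
N(d₁) = 0.553233,  N(d₂) = 0.263547
Call price V = S·N(d₁) − K·e^{−rT}·N(d₂) = 33.741683 − 19.457364 = 14.284318
φ(d₁) = (1/√(2π))·e^{−d₁²/2} = 0.395385
ν = S·φ(d₁)·√T = 31.256037

price = 14.284318
ν = 31.256037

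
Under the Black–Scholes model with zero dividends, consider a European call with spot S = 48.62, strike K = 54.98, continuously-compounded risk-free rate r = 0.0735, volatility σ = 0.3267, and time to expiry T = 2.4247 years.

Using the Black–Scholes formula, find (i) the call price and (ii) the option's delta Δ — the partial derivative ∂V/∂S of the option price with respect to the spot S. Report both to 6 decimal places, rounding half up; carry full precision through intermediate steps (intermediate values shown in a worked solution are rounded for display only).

σ√T = 0.3267·√2.4247 = 0.508719
d₁ = (ln(S/K) + (r+σ²/2)T) / (σ√T) = (ln(48.62/54.98) + (0.0735+0.3267²/2)·2.4247) / 0.508719 = (-0.122935 + 0.307613) / 0.508719 = 0.363026
d₂ = d₁ − σ√T = 0.363026 − 0.508719 = -0.145693
e^{−rT} = e^{−0.0735·2.4247} = 0.836762
N(d₁) = 0.641707,  N(d₂) = 0.442082
Call price V = S·N(d₁) − K·e^{−rT}·N(d₂) = 31.199816 − 20.338062 = 10.861754
Δ = N(d₁) = 0.641707

price = 10.861754
Δ = 0.641707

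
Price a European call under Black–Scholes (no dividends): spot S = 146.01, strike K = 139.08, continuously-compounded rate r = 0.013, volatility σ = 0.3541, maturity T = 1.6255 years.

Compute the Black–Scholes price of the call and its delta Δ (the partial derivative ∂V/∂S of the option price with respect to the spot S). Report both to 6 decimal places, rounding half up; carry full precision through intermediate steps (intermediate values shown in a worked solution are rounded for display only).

price = 30.411283
Δ = 0.648118

σ√T = 0.3541·√1.6255 = 0.451460
d₁ = (ln(S/K) + (r+σ²/2)T) / (σ√T) = (ln(146.01/139.08) + (0.013+0.3541²/2)·1.6255) / 0.451460 = (0.048626 + 0.123040) / 0.451460 = 0.380245
d₂ = d₁ − σ√T = 0.380245 − 0.451460 = -0.071215
e^{−rT} = e^{−0.013·1.6255} = 0.979090
N(d₁) = 0.648118,  N(d₂) = 0.471613
Call price V = S·N(d₁) − K·e^{−rT}·N(d₂) = 94.631738 − 64.220455 = 30.411283
Δ = N(d₁) = 0.648118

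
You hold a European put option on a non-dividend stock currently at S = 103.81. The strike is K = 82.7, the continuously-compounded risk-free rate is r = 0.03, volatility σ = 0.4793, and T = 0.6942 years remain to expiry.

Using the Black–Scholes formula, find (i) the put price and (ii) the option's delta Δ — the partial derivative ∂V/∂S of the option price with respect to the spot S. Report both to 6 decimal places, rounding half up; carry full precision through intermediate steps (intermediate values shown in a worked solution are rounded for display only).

price = 5.899739
Δ = -0.205792

σ√T = 0.4793·√0.6942 = 0.399346
d₁ = (ln(S/K) + (r+σ²/2)T) / (σ√T) = (ln(103.81/82.7) + (0.03+0.4793²/2)·0.6942) / 0.399346 = (0.227343 + 0.100565) / 0.399346 = 0.821110
d₂ = d₁ − σ√T = 0.821110 − 0.399346 = 0.421764
e^{−rT} = e^{−0.03·0.6942} = 0.979389
N(−d₁) = 0.205792,  N(−d₂) = 0.336599
Put price V = K·e^{−rT}·N(−d₂) − S·N(−d₁) = 27.262974 − 21.363235 = 5.899739
Δ = −N(−d₁) = -0.205792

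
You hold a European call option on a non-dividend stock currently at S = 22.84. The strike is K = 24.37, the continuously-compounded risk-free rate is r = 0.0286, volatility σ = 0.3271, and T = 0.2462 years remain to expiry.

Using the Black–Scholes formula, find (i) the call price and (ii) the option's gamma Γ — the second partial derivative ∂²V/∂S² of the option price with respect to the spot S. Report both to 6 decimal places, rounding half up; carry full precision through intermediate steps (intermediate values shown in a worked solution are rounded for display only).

σ√T = 0.3271·√0.2462 = 0.162302
d₁ = (ln(S/K) + (r+σ²/2)T) / (σ√T) = (ln(22.84/24.37) + (0.0286+0.3271²/2)·0.2462) / 0.162302 = (-0.064839 + 0.020212) / 0.162302 = -0.274963
d₂ = d₁ − σ√T = -0.274963 − 0.162302 = -0.437265
e^{−rT} = e^{−0.0286·0.2462} = 0.992983
N(d₁) = 0.391672,  N(d₂) = 0.330959
Call price V = S·N(d₁) − K·e^{−rT}·N(d₂) = 8.945794 − 8.008889 = 0.936905
φ(d₁) = (1/√(2π))·e^{−d₁²/2} = 0.384143
Γ = φ(d₁) / (S·σ·√T) = 0.103627

price = 0.936905
Γ = 0.103627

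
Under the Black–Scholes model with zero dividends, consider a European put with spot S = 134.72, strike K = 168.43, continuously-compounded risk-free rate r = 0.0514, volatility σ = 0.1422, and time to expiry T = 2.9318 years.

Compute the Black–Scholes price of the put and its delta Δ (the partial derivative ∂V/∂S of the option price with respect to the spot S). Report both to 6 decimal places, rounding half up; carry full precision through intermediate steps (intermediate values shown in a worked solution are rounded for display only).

price = 19.214569
Δ = -0.570067

σ√T = 0.1422·√2.9318 = 0.243482
d₁ = (ln(S/K) + (r+σ²/2)T) / (σ√T) = (ln(134.72/168.43) + (0.0514+0.1422²/2)·2.9318) / 0.243482 = (-0.223322 + 0.180336) / 0.243482 = -0.176545
d₂ = d₁ − σ√T = -0.176545 − 0.243482 = -0.420027
e^{−rT} = e^{−0.0514·2.9318} = 0.860110
N(−d₁) = 0.570067,  N(−d₂) = 0.662767
Put price V = K·e^{−rT}·N(−d₂) − S·N(−d₁) = 96.013990 − 76.799421 = 19.214569
Δ = −N(−d₁) = -0.570067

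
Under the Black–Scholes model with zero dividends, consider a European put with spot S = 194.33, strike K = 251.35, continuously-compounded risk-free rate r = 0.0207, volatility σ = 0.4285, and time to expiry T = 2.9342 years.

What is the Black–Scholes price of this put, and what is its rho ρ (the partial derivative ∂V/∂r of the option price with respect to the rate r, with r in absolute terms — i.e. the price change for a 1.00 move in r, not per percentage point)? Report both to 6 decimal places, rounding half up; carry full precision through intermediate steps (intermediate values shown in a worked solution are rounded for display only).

σ√T = 0.4285·√2.9342 = 0.733999
d₁ = (ln(S/K) + (r+σ²/2)T) / (σ√T) = (ln(194.33/251.35) + (0.0207+0.4285²/2)·2.9342) / 0.733999 = (-0.257289 + 0.330115) / 0.733999 = 0.099219
d₂ = d₁ − σ√T = 0.099219 − 0.733999 = -0.634780
e^{−rT} = e^{−0.0207·2.9342} = 0.941070
N(−d₁) = 0.460482,  N(−d₂) = 0.737214
Put price V = K·e^{−rT}·N(−d₂) − S·N(−d₁) = 174.379075 − 89.485490 = 84.893585
ρ = −K·T·e^{−rT}·N(−d₂) = -511.663083

price = 84.893585
ρ = -511.663083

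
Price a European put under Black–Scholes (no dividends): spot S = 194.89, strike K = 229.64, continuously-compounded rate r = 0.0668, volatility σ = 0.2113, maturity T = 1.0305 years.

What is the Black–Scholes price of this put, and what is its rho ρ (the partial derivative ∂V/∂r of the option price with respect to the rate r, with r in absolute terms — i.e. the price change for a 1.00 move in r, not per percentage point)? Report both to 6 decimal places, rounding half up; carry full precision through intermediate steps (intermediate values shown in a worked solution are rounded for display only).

price = 28.900839
ρ = -156.679961

σ√T = 0.2113·√1.0305 = 0.214498
d₁ = (ln(S/K) + (r+σ²/2)T) / (σ√T) = (ln(194.89/229.64) + (0.0668+0.2113²/2)·1.0305) / 0.214498 = (-0.164078 + 0.091842) / 0.214498 = -0.336765
d₂ = d₁ − σ√T = -0.336765 − 0.214498 = -0.551263
e^{−rT} = e^{−0.0668·1.0305} = 0.933478
N(−d₁) = 0.631853,  N(−d₂) = 0.709273
Put price V = K·e^{−rT}·N(−d₂) − S·N(−d₁) = 152.042660 − 123.141821 = 28.900839
ρ = −K·T·e^{−rT}·N(−d₂) = -156.679961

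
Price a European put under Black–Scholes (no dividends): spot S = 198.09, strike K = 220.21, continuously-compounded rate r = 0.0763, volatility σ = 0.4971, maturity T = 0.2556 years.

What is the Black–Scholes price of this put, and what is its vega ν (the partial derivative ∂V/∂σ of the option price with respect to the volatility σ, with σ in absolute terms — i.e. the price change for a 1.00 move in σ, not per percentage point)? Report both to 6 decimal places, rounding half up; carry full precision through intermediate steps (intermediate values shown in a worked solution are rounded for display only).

price = 30.838510
ν = 39.015492

σ√T = 0.4971·√0.2556 = 0.251318
d₁ = (ln(S/K) + (r+σ²/2)T) / (σ√T) = (ln(198.09/220.21) + (0.0763+0.4971²/2)·0.2556) / 0.251318 = (-0.105860 + 0.051083) / 0.251318 = -0.217960
d₂ = d₁ − σ√T = -0.217960 − 0.251318 = -0.469279
e^{−rT} = e^{−0.0763·0.2556} = 0.980687
N(−d₁) = 0.586270,  N(−d₂) = 0.680565
Put price V = K·e^{−rT}·N(−d₂) − S·N(−d₁) = 146.972733 − 116.134222 = 30.838510
φ(d₁) = (1/√(2π))·e^{−d₁²/2} = 0.389578
ν = S·φ(d₁)·√T = 39.015492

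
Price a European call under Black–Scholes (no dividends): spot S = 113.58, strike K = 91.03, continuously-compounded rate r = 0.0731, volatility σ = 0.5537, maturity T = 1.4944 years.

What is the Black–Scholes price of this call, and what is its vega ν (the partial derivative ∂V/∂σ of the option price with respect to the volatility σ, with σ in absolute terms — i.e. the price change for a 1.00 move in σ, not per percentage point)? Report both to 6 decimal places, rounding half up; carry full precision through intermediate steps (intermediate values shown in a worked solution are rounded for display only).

σ√T = 0.5537·√1.4944 = 0.676874
d₁ = (ln(S/K) + (r+σ²/2)T) / (σ√T) = (ln(113.58/91.03) + (0.0731+0.5537²/2)·1.4944) / 0.676874 = (0.221318 + 0.338320) / 0.676874 = 0.826798
d₂ = d₁ − σ√T = 0.826798 − 0.676874 = 0.149924
e^{−rT} = e^{−0.0731·1.4944} = 0.896515
N(d₁) = 0.795824,  N(d₂) = 0.559588
Call price V = S·N(d₁) − K·e^{−rT}·N(d₂) = 90.389718 − 45.667798 = 44.721919
φ(d₁) = (1/√(2π))·e^{−d₁²/2} = 0.283445
ν = S·φ(d₁)·√T = 39.355422

price = 44.721919
ν = 39.355422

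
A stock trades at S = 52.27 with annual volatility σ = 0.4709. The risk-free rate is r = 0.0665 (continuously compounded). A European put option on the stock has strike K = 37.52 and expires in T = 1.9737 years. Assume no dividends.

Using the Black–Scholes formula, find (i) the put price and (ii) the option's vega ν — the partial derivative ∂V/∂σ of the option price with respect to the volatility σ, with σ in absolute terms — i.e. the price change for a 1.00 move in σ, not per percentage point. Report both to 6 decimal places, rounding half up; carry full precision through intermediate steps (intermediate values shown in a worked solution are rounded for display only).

σ√T = 0.4709·√1.9737 = 0.661560
d₁ = (ln(S/K) + (r+σ²/2)T) / (σ√T) = (ln(52.27/37.52) + (0.0665+0.4709²/2)·1.9737) / 0.661560 = (0.331548 + 0.350082) / 0.661560 = 1.030338
d₂ = d₁ − σ√T = 1.030338 − 0.661560 = 0.368778
e^{−rT} = e^{−0.0665·1.9737} = 0.876998
N(−d₁) = 0.151426,  N(−d₂) = 0.356147
Put price V = K·e^{−rT}·N(−d₂) − S·N(−d₁) = 11.718988 − 7.915022 = 3.803966
φ(d₁) = (1/√(2π))·e^{−d₁²/2} = 0.234632
ν = S·φ(d₁)·√T = 17.229809

price = 3.803966
ν = 17.229809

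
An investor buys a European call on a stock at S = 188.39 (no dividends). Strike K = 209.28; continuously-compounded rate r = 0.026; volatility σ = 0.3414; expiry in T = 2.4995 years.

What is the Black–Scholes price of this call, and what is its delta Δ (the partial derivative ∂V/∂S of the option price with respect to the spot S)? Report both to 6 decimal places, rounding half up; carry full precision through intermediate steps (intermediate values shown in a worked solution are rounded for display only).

σ√T = 0.3414·√2.4995 = 0.539747
d₁ = (ln(S/K) + (r+σ²/2)T) / (σ√T) = (ln(188.39/209.28) + (0.026+0.3414²/2)·2.4995) / 0.539747 = (-0.105159 + 0.210650) / 0.539747 = 0.195446
d₂ = d₁ − σ√T = 0.195446 − 0.539747 = -0.344300
e^{−rT} = e^{−0.026·2.4995} = 0.937080
N(d₁) = 0.577478,  N(d₂) = 0.365310
Call price V = S·N(d₁) − K·e^{−rT}·N(d₂) = 108.791122 − 71.641715 = 37.149406
Δ = N(d₁) = 0.577478

price = 37.149406
Δ = 0.577478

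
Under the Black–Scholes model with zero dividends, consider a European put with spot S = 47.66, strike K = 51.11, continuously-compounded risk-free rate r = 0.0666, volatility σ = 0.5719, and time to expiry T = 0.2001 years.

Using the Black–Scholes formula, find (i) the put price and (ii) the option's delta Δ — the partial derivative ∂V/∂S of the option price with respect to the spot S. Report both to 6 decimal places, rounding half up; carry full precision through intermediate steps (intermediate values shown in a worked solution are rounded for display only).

σ√T = 0.5719·√0.2001 = 0.255825
d₁ = (ln(S/K) + (r+σ²/2)T) / (σ√T) = (ln(47.66/51.11) + (0.0666+0.5719²/2)·0.2001) / 0.255825 = (-0.069888 + 0.046050) / 0.255825 = -0.093180
d₂ = d₁ − σ√T = -0.093180 − 0.255825 = -0.349005
e^{−rT} = e^{−0.0666·0.2001} = 0.986762
N(−d₁) = 0.537120,  N(−d₂) = 0.636457
Put price V = K·e^{−rT}·N(−d₂) − S·N(−d₁) = 32.098698 − 25.599120 = 6.499579
Δ = −N(−d₁) = -0.537120

price = 6.499579
Δ = -0.537120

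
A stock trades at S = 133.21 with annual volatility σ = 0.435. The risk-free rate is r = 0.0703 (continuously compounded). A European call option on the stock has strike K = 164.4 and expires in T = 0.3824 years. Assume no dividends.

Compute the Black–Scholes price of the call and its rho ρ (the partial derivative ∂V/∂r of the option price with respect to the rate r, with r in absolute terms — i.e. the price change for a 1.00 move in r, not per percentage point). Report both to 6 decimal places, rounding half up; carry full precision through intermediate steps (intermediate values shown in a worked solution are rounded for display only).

price = 5.754265
ρ = 12.672397

σ√T = 0.435·√0.3824 = 0.268997
d₁ = (ln(S/K) + (r+σ²/2)T) / (σ√T) = (ln(133.21/164.4) + (0.0703+0.435²/2)·0.3824) / 0.268997 = (-0.210376 + 0.063063) / 0.268997 = -0.547638
d₂ = d₁ − σ√T = -0.547638 − 0.268997 = -0.816635
e^{−rT} = e^{−0.0703·0.3824} = 0.973475
N(d₁) = 0.291970,  N(d₂) = 0.207069
Call price V = S·N(d₁) − K·e^{−rT}·N(d₂) = 38.893378 − 33.139113 = 5.754265
ρ = K·T·e^{−rT}·N(d₂) = 12.672397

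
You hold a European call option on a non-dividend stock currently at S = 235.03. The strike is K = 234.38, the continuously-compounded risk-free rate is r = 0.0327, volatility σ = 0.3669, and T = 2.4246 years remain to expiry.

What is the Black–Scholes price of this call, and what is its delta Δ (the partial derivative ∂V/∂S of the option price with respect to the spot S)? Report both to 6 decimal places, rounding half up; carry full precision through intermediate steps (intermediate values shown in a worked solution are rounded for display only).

σ√T = 0.3669·√2.4246 = 0.571305
d₁ = (ln(S/K) + (r+σ²/2)T) / (σ√T) = (ln(235.03/234.38) + (0.0327+0.3669²/2)·2.4246) / 0.571305 = (0.002769 + 0.242479) / 0.571305 = 0.429278
d₂ = d₁ − σ√T = 0.429278 − 0.571305 = -0.142027
e^{−rT} = e^{−0.0327·2.4246} = 0.923777
N(d₁) = 0.666139,  N(d₂) = 0.443529
Call price V = S·N(d₁) − K·e^{−rT}·N(d₂) = 156.562752 − 96.030711 = 60.532041
Δ = N(d₁) = 0.666139

price = 60.532041
Δ = 0.666139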